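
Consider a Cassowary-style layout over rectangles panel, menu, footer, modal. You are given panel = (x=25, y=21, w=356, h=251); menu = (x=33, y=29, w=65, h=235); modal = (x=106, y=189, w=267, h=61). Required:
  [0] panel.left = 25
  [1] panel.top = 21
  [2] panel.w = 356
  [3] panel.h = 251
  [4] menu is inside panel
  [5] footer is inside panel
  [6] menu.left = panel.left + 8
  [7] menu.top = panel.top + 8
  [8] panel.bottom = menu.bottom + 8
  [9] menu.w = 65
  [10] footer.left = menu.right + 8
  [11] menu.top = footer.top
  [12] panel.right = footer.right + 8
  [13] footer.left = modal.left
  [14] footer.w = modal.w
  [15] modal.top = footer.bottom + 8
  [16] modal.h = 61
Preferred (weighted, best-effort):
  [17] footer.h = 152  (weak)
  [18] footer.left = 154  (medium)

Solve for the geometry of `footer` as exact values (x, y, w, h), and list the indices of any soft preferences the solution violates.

1. footer.x = 106  [footer.left = menu.right + 8]
2. footer.y = 29  [menu.top = footer.top]
3. footer.w = 267  [panel.right = footer.right + 8]
4. footer.h = 152  [modal.top = footer.bottom + 8]

footer = (x=106, y=29, w=267, h=152)
violated soft preferences: 18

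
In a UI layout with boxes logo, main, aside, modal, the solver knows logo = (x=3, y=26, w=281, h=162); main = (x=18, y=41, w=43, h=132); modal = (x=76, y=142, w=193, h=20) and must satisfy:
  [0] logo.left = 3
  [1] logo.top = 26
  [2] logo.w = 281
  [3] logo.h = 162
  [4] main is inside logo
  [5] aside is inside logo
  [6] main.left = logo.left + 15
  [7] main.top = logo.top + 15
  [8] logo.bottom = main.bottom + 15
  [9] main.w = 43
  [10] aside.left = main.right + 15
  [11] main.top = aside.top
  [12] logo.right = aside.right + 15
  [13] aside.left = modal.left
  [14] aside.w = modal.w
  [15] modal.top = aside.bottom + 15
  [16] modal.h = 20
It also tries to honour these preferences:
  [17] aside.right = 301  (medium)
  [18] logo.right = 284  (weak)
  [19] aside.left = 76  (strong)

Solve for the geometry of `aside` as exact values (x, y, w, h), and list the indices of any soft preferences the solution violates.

aside = (x=76, y=41, w=193, h=86)
violated soft preferences: 17

1. aside.x = 76  [aside.left = main.right + 15]
2. aside.y = 41  [main.top = aside.top]
3. aside.w = 193  [logo.right = aside.right + 15]
4. aside.h = 86  [modal.top = aside.bottom + 15]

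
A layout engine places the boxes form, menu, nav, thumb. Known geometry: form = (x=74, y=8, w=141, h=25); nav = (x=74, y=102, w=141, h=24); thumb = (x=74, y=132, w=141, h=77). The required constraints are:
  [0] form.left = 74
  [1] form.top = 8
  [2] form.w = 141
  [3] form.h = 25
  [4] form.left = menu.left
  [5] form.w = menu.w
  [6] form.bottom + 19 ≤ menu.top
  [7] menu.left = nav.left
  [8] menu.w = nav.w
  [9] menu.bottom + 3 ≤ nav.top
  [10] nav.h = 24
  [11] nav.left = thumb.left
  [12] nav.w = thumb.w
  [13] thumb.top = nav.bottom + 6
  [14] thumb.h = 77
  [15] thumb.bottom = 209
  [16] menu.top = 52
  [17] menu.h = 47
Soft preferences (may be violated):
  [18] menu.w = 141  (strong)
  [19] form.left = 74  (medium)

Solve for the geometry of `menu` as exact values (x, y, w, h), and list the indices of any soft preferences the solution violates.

menu = (x=74, y=52, w=141, h=47)
violated soft preferences: none

1. menu.x = 74  [form.left = menu.left]
2. menu.w = 141  [form.w = menu.w]
3. menu.y = 52  [menu.top = 52]
4. menu.h = 47  [menu.h = 47]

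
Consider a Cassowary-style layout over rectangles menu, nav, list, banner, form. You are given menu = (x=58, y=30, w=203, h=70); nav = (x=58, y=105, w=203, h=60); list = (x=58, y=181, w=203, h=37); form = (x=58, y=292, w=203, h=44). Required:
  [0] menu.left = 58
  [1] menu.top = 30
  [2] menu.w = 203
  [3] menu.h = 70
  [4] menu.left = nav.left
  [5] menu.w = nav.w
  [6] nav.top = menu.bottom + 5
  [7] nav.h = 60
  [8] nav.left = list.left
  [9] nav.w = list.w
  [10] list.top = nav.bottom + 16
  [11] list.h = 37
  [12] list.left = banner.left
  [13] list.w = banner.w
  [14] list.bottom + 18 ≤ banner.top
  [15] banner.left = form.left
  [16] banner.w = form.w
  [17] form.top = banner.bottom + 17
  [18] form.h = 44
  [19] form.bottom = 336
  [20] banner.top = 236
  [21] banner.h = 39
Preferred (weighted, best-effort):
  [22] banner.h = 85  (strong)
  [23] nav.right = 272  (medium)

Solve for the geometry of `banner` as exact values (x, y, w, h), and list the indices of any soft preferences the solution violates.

1. banner.x = 58  [list.left = banner.left]
2. banner.w = 203  [list.w = banner.w]
3. banner.y = 236  [banner.top = 236]
4. banner.h = 39  [banner.h = 39]

banner = (x=58, y=236, w=203, h=39)
violated soft preferences: 22, 23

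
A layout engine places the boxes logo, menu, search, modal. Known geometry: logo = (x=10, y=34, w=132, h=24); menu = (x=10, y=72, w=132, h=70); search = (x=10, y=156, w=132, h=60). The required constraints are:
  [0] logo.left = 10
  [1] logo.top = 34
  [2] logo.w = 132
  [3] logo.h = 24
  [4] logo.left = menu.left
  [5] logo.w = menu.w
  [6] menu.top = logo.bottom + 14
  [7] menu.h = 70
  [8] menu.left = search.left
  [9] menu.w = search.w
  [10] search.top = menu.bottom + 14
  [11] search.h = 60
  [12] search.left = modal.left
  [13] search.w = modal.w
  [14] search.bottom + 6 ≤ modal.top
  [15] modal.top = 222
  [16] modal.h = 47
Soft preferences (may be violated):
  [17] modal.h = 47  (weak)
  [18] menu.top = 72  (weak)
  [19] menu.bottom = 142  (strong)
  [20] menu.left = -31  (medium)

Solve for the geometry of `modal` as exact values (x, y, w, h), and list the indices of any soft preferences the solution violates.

1. modal.x = 10  [search.left = modal.left]
2. modal.w = 132  [search.w = modal.w]
3. modal.y = 222  [modal.top = 222]
4. modal.h = 47  [modal.h = 47]

modal = (x=10, y=222, w=132, h=47)
violated soft preferences: 20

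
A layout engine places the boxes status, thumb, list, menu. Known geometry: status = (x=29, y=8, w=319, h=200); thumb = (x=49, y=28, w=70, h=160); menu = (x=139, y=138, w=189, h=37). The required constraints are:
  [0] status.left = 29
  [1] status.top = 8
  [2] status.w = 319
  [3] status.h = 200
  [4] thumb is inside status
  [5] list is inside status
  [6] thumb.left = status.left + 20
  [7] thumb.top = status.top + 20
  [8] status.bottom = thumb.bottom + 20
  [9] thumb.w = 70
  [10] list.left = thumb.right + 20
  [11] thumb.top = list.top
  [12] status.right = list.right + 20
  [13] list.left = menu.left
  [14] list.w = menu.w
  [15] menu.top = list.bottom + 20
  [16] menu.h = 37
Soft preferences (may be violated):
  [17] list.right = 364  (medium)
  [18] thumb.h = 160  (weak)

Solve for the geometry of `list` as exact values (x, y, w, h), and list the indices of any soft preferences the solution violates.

list = (x=139, y=28, w=189, h=90)
violated soft preferences: 17

1. list.x = 139  [list.left = thumb.right + 20]
2. list.y = 28  [thumb.top = list.top]
3. list.w = 189  [status.right = list.right + 20]
4. list.h = 90  [menu.top = list.bottom + 20]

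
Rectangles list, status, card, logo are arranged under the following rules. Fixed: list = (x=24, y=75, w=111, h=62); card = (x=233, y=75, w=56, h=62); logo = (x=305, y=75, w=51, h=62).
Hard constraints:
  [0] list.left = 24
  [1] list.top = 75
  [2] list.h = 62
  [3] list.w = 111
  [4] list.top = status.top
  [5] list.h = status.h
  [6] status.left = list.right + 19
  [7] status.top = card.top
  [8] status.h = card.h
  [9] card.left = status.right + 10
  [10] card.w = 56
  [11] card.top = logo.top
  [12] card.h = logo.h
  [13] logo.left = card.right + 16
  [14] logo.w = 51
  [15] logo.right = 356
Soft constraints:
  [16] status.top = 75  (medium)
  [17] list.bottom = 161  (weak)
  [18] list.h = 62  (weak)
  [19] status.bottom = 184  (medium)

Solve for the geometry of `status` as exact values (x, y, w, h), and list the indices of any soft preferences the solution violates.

status = (x=154, y=75, w=69, h=62)
violated soft preferences: 17, 19

1. status.y = 75  [list.top = status.top]
2. status.h = 62  [list.h = status.h]
3. status.x = 154  [status.left = list.right + 19]
4. status.w = 69  [card.left = status.right + 10]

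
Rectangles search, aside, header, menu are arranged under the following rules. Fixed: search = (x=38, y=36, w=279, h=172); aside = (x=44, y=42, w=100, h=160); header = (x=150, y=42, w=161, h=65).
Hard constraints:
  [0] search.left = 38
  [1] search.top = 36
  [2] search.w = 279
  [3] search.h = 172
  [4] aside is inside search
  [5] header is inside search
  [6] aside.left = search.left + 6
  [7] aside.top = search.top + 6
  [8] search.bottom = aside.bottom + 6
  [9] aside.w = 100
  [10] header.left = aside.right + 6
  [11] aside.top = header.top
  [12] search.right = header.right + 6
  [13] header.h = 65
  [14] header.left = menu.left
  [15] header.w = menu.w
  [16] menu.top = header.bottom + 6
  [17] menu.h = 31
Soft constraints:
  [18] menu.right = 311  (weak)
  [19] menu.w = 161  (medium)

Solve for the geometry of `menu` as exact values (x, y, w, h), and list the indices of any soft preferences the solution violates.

1. menu.x = 150  [header.left = menu.left]
2. menu.w = 161  [header.w = menu.w]
3. menu.y = 113  [menu.top = header.bottom + 6]
4. menu.h = 31  [menu.h = 31]

menu = (x=150, y=113, w=161, h=31)
violated soft preferences: none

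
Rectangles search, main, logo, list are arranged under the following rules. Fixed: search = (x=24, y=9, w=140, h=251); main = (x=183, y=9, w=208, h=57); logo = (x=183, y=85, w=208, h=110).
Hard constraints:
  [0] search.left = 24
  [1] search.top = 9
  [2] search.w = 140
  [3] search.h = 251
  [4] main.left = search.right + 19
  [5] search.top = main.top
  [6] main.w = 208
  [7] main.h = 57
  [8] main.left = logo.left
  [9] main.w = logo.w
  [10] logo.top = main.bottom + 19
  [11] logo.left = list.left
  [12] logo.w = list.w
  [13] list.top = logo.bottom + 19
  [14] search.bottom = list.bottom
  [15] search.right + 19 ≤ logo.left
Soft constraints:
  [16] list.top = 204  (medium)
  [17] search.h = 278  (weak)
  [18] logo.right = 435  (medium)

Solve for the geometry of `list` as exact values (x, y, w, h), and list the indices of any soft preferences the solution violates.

list = (x=183, y=214, w=208, h=46)
violated soft preferences: 16, 17, 18

1. list.x = 183  [logo.left = list.left]
2. list.w = 208  [logo.w = list.w]
3. list.y = 214  [list.top = logo.bottom + 19]
4. list.h = 46  [search.bottom = list.bottom]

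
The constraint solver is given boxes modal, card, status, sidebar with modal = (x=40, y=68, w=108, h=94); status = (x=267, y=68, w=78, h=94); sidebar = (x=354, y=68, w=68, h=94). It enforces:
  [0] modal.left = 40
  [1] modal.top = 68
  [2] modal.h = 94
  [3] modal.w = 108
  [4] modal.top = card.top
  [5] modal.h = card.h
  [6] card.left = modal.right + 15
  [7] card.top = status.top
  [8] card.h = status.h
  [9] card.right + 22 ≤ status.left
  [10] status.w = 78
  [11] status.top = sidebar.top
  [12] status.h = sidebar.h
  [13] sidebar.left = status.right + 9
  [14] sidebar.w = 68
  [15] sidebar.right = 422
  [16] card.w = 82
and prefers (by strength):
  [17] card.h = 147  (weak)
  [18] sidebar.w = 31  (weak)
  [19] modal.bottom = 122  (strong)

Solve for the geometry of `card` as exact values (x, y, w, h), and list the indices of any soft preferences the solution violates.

1. card.y = 68  [modal.top = card.top]
2. card.h = 94  [modal.h = card.h]
3. card.x = 163  [card.left = modal.right + 15]
4. card.w = 82  [card.w = 82]

card = (x=163, y=68, w=82, h=94)
violated soft preferences: 17, 18, 19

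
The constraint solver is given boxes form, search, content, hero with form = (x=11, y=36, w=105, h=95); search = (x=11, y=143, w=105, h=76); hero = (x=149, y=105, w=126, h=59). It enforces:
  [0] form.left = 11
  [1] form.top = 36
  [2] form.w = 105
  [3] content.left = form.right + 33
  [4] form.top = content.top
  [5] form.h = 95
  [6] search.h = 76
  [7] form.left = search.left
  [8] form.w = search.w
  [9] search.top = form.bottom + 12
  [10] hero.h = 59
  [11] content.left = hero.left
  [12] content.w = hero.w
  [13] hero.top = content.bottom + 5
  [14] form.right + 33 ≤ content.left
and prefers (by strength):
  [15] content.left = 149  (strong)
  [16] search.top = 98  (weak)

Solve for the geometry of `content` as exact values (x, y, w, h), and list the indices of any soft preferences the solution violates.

1. content.x = 149  [content.left = form.right + 33]
2. content.y = 36  [form.top = content.top]
3. content.w = 126  [content.w = hero.w]
4. content.h = 64  [hero.top = content.bottom + 5]

content = (x=149, y=36, w=126, h=64)
violated soft preferences: 16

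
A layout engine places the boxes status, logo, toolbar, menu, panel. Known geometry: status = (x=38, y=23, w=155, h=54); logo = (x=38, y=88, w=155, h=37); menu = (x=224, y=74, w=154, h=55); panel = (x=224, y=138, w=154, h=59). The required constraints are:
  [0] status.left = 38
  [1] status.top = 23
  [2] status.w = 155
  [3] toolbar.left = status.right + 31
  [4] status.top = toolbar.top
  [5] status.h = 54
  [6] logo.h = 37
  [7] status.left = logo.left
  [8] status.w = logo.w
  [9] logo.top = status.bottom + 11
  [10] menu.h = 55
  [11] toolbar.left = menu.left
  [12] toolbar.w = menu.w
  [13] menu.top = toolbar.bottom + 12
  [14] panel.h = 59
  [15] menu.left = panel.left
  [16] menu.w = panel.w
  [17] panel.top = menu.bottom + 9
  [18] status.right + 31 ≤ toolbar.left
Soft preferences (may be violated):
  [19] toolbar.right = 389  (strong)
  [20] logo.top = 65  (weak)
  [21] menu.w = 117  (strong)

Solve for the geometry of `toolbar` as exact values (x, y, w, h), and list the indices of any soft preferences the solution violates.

1. toolbar.x = 224  [toolbar.left = status.right + 31]
2. toolbar.y = 23  [status.top = toolbar.top]
3. toolbar.w = 154  [toolbar.w = menu.w]
4. toolbar.h = 39  [menu.top = toolbar.bottom + 12]

toolbar = (x=224, y=23, w=154, h=39)
violated soft preferences: 19, 20, 21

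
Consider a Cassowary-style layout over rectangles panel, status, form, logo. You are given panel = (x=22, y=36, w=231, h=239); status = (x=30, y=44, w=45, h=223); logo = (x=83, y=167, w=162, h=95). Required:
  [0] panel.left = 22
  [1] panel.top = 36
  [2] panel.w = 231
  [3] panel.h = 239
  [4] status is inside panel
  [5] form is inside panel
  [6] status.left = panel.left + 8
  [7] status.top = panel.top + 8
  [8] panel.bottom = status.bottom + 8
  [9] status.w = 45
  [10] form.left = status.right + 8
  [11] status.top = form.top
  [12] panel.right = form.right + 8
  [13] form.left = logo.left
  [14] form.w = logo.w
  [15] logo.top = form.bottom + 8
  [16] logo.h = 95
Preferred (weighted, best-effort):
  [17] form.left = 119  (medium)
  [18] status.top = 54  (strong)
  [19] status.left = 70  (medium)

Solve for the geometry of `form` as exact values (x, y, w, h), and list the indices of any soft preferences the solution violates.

form = (x=83, y=44, w=162, h=115)
violated soft preferences: 17, 18, 19

1. form.x = 83  [form.left = status.right + 8]
2. form.y = 44  [status.top = form.top]
3. form.w = 162  [panel.right = form.right + 8]
4. form.h = 115  [logo.top = form.bottom + 8]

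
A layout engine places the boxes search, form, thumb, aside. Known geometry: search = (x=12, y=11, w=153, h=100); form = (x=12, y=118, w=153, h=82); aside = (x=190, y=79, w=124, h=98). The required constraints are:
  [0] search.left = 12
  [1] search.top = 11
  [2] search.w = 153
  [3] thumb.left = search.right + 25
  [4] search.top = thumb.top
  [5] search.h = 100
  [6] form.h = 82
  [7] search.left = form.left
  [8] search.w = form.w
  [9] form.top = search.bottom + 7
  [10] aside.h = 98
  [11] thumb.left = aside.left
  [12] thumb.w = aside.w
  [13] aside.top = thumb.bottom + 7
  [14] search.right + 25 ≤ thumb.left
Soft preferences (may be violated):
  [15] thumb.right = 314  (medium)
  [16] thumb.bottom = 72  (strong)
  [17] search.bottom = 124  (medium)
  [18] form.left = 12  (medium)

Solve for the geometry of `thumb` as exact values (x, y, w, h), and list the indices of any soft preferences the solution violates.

thumb = (x=190, y=11, w=124, h=61)
violated soft preferences: 17

1. thumb.x = 190  [thumb.left = search.right + 25]
2. thumb.y = 11  [search.top = thumb.top]
3. thumb.w = 124  [thumb.w = aside.w]
4. thumb.h = 61  [aside.top = thumb.bottom + 7]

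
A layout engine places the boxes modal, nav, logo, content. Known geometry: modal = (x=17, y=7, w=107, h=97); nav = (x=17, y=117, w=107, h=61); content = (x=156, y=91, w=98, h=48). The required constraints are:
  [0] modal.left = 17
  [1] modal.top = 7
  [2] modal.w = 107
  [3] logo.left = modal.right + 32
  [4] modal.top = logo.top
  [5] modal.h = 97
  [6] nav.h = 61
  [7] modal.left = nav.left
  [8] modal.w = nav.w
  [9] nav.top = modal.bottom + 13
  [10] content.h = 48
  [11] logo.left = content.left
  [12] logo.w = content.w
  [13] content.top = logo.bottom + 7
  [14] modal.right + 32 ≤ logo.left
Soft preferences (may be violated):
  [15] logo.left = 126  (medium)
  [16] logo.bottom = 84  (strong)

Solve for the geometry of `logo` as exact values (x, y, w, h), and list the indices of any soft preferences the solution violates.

logo = (x=156, y=7, w=98, h=77)
violated soft preferences: 15

1. logo.x = 156  [logo.left = modal.right + 32]
2. logo.y = 7  [modal.top = logo.top]
3. logo.w = 98  [logo.w = content.w]
4. logo.h = 77  [content.top = logo.bottom + 7]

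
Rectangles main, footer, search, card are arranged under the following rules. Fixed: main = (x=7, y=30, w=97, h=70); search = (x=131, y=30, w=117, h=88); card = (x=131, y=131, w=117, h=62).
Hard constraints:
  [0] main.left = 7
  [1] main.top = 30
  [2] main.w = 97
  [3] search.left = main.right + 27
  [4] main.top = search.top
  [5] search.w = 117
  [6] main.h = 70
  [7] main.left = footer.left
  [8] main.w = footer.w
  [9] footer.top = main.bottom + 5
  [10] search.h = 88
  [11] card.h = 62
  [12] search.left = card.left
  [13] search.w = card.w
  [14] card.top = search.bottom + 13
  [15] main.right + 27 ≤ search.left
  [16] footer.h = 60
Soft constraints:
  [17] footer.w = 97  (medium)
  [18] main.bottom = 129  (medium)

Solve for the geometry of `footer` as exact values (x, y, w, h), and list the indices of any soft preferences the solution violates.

footer = (x=7, y=105, w=97, h=60)
violated soft preferences: 18

1. footer.x = 7  [main.left = footer.left]
2. footer.w = 97  [main.w = footer.w]
3. footer.y = 105  [footer.top = main.bottom + 5]
4. footer.h = 60  [footer.h = 60]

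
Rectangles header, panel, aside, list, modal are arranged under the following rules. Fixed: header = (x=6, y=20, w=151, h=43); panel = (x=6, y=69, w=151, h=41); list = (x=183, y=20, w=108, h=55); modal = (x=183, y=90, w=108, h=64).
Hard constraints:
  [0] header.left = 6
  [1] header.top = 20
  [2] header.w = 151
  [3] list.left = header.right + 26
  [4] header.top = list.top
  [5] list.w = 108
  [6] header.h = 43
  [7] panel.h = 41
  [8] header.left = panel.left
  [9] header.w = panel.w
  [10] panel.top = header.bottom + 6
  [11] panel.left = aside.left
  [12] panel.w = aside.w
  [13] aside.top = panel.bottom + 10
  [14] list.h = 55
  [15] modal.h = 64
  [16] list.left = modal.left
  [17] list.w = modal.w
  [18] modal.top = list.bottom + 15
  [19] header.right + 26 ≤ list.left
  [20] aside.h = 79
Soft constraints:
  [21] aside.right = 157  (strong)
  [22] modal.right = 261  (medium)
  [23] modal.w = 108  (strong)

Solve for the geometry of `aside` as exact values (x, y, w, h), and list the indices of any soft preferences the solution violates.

aside = (x=6, y=120, w=151, h=79)
violated soft preferences: 22

1. aside.x = 6  [panel.left = aside.left]
2. aside.w = 151  [panel.w = aside.w]
3. aside.y = 120  [aside.top = panel.bottom + 10]
4. aside.h = 79  [aside.h = 79]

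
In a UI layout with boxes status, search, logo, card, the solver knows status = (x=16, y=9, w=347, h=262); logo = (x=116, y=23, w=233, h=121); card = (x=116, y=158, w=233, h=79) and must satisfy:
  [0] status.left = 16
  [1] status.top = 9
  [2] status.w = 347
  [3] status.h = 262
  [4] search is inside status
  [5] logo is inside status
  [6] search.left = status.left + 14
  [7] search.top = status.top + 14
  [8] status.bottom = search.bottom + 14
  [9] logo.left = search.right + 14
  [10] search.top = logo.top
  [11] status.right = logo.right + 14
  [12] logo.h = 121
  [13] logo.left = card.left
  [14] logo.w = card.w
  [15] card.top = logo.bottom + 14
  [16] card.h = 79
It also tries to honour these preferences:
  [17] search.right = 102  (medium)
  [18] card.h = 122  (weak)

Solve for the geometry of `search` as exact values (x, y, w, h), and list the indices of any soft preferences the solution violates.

search = (x=30, y=23, w=72, h=234)
violated soft preferences: 18

1. search.x = 30  [search.left = status.left + 14]
2. search.y = 23  [search.top = status.top + 14]
3. search.h = 234  [status.bottom = search.bottom + 14]
4. search.w = 72  [logo.left = search.right + 14]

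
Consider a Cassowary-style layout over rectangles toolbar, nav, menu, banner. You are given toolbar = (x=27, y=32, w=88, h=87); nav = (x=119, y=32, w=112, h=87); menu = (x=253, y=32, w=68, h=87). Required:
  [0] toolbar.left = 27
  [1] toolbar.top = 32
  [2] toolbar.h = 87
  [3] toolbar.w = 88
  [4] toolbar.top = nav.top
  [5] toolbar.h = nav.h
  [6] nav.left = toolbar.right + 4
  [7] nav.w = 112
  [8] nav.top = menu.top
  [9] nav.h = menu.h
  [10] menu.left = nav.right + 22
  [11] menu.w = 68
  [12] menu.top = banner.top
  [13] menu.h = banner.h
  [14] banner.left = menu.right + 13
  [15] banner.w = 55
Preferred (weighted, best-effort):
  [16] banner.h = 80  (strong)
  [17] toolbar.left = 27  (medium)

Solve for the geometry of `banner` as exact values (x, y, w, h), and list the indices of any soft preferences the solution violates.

1. banner.y = 32  [menu.top = banner.top]
2. banner.h = 87  [menu.h = banner.h]
3. banner.x = 334  [banner.left = menu.right + 13]
4. banner.w = 55  [banner.w = 55]

banner = (x=334, y=32, w=55, h=87)
violated soft preferences: 16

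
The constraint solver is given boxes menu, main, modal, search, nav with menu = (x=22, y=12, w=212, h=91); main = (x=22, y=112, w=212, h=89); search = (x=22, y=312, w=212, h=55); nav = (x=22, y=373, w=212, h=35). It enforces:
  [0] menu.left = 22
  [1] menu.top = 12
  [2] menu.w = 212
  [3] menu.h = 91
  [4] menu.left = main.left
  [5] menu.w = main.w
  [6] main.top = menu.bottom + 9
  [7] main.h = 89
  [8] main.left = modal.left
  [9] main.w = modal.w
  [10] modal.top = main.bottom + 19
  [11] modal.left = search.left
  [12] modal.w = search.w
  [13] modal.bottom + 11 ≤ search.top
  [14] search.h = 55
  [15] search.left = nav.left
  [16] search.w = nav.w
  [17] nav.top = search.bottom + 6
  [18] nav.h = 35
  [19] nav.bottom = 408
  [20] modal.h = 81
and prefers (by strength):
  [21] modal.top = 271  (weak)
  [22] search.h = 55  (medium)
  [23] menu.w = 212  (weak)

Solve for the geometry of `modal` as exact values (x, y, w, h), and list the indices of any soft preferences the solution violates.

1. modal.x = 22  [main.left = modal.left]
2. modal.w = 212  [main.w = modal.w]
3. modal.y = 220  [modal.top = main.bottom + 19]
4. modal.h = 81  [modal.h = 81]

modal = (x=22, y=220, w=212, h=81)
violated soft preferences: 21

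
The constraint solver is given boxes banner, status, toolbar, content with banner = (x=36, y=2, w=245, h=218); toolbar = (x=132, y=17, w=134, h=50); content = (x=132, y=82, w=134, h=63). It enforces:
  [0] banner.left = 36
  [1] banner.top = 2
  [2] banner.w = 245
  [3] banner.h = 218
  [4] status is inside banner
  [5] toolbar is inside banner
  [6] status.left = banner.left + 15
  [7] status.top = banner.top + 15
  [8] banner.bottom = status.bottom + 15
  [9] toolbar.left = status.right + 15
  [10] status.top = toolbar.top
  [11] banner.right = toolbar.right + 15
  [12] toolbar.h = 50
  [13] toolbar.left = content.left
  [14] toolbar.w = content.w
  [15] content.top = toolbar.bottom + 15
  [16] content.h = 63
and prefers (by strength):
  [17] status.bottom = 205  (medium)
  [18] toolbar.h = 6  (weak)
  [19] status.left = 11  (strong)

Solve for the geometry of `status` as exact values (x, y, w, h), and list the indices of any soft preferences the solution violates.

1. status.x = 51  [status.left = banner.left + 15]
2. status.y = 17  [status.top = banner.top + 15]
3. status.h = 188  [banner.bottom = status.bottom + 15]
4. status.w = 66  [toolbar.left = status.right + 15]

status = (x=51, y=17, w=66, h=188)
violated soft preferences: 18, 19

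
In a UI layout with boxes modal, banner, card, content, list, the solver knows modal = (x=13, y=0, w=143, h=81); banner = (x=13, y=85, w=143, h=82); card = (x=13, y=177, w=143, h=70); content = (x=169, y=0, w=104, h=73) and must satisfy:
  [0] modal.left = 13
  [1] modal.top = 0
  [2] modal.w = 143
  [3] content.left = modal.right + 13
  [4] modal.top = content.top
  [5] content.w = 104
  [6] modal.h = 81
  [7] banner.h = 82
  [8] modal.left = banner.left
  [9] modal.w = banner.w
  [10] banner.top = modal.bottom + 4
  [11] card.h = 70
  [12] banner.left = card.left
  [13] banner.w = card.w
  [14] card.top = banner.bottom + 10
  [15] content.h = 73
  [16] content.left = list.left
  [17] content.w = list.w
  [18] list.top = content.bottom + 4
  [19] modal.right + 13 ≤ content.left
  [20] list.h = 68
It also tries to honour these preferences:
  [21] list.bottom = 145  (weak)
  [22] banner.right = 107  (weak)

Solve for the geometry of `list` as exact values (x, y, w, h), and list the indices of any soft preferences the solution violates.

list = (x=169, y=77, w=104, h=68)
violated soft preferences: 22

1. list.x = 169  [content.left = list.left]
2. list.w = 104  [content.w = list.w]
3. list.y = 77  [list.top = content.bottom + 4]
4. list.h = 68  [list.h = 68]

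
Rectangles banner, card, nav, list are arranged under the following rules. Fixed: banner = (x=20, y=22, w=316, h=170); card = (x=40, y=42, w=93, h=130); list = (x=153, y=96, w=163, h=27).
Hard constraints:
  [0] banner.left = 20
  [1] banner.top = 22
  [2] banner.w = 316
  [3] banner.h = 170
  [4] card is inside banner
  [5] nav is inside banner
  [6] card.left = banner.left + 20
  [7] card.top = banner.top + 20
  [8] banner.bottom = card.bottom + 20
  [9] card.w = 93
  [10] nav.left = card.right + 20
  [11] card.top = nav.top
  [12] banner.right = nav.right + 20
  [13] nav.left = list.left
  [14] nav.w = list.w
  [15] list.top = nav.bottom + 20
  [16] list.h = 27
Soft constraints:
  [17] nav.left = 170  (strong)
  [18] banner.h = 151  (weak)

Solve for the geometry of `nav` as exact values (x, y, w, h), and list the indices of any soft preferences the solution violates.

1. nav.x = 153  [nav.left = card.right + 20]
2. nav.y = 42  [card.top = nav.top]
3. nav.w = 163  [banner.right = nav.right + 20]
4. nav.h = 34  [list.top = nav.bottom + 20]

nav = (x=153, y=42, w=163, h=34)
violated soft preferences: 17, 18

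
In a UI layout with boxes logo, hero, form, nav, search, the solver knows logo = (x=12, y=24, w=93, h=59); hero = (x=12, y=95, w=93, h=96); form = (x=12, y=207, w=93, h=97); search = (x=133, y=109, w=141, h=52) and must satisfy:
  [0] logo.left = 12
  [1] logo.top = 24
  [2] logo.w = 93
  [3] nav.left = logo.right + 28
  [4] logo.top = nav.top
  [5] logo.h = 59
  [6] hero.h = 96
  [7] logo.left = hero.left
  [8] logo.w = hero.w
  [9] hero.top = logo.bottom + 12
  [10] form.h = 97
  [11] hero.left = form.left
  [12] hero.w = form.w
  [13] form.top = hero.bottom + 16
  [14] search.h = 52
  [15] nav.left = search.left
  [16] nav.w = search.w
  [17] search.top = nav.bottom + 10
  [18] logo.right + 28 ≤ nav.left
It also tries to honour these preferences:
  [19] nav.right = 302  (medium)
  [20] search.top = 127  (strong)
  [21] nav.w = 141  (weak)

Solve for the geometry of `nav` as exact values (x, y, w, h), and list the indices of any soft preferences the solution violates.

1. nav.x = 133  [nav.left = logo.right + 28]
2. nav.y = 24  [logo.top = nav.top]
3. nav.w = 141  [nav.w = search.w]
4. nav.h = 75  [search.top = nav.bottom + 10]

nav = (x=133, y=24, w=141, h=75)
violated soft preferences: 19, 20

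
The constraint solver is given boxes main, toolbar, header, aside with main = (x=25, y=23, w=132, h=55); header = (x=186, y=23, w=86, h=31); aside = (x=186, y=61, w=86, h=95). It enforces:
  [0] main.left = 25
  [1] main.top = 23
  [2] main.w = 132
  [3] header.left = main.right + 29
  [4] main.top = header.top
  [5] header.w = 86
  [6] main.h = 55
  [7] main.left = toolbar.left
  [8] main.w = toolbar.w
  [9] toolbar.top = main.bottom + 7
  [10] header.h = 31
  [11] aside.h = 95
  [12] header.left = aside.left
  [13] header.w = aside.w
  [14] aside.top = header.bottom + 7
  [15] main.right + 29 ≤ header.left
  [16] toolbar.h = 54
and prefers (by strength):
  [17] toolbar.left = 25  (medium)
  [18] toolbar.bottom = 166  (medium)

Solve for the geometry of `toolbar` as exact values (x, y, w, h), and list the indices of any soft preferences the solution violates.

toolbar = (x=25, y=85, w=132, h=54)
violated soft preferences: 18

1. toolbar.x = 25  [main.left = toolbar.left]
2. toolbar.w = 132  [main.w = toolbar.w]
3. toolbar.y = 85  [toolbar.top = main.bottom + 7]
4. toolbar.h = 54  [toolbar.h = 54]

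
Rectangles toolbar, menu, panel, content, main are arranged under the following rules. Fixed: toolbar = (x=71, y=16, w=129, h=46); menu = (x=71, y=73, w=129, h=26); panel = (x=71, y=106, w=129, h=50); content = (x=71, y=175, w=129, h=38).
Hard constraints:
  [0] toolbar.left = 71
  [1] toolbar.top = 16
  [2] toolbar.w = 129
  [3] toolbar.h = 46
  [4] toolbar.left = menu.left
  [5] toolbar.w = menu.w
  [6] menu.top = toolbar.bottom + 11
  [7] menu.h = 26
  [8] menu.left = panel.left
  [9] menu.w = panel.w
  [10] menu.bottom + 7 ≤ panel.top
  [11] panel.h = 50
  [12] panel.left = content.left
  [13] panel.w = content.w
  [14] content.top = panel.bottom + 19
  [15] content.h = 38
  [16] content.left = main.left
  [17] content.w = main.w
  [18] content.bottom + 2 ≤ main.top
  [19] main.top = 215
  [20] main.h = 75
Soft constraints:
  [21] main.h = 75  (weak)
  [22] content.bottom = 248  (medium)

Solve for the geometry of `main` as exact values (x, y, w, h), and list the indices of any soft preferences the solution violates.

main = (x=71, y=215, w=129, h=75)
violated soft preferences: 22

1. main.x = 71  [content.left = main.left]
2. main.w = 129  [content.w = main.w]
3. main.y = 215  [main.top = 215]
4. main.h = 75  [main.h = 75]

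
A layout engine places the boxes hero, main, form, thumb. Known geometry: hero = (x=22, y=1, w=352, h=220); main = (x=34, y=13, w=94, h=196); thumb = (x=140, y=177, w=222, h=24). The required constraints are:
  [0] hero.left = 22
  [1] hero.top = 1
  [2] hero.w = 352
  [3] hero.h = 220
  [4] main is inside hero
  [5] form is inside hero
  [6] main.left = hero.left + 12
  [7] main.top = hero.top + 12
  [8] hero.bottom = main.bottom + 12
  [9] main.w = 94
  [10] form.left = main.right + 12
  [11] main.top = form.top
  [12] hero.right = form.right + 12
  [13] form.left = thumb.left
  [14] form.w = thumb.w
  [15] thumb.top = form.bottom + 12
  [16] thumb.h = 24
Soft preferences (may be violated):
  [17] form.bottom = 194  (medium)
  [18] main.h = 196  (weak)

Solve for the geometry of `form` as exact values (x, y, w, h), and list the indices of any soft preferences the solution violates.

1. form.x = 140  [form.left = main.right + 12]
2. form.y = 13  [main.top = form.top]
3. form.w = 222  [hero.right = form.right + 12]
4. form.h = 152  [thumb.top = form.bottom + 12]

form = (x=140, y=13, w=222, h=152)
violated soft preferences: 17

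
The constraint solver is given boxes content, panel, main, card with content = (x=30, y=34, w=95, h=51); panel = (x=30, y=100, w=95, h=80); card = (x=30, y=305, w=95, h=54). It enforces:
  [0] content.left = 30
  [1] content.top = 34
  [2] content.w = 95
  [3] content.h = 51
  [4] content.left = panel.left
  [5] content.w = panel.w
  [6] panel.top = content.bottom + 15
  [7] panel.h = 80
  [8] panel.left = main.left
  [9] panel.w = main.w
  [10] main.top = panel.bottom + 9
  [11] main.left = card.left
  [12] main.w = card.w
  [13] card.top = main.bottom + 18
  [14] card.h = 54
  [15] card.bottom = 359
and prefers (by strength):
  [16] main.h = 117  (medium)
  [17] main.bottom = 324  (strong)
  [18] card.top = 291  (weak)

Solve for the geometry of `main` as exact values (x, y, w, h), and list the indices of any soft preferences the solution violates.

1. main.x = 30  [panel.left = main.left]
2. main.w = 95  [panel.w = main.w]
3. main.y = 189  [main.top = panel.bottom + 9]
4. main.h = 98  [card.top = main.bottom + 18]

main = (x=30, y=189, w=95, h=98)
violated soft preferences: 16, 17, 18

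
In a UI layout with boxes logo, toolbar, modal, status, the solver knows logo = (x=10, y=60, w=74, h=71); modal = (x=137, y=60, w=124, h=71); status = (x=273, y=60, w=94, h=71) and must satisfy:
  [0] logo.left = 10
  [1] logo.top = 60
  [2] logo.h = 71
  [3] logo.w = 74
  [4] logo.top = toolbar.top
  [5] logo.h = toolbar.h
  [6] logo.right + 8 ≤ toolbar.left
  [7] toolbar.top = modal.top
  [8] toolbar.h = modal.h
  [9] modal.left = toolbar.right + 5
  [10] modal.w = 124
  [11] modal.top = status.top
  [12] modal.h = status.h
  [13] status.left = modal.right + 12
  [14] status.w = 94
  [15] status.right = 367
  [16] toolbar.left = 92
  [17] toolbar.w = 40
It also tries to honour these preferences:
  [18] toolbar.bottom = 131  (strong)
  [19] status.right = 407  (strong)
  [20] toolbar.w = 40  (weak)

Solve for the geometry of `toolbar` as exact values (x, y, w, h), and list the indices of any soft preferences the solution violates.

toolbar = (x=92, y=60, w=40, h=71)
violated soft preferences: 19

1. toolbar.y = 60  [logo.top = toolbar.top]
2. toolbar.h = 71  [logo.h = toolbar.h]
3. toolbar.x = 92  [toolbar.left = 92]
4. toolbar.w = 40  [toolbar.w = 40]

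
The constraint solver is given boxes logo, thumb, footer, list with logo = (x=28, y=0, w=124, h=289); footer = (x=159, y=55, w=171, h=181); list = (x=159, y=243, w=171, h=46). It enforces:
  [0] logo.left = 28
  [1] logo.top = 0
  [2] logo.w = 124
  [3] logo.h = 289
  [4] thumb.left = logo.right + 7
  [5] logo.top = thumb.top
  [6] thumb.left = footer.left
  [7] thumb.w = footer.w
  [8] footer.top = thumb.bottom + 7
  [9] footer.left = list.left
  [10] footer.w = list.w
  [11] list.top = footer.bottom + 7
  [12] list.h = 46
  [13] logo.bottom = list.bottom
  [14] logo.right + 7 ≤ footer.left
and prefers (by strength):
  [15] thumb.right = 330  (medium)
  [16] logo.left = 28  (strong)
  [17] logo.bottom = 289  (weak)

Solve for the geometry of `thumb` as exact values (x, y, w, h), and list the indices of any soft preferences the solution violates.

1. thumb.x = 159  [thumb.left = logo.right + 7]
2. thumb.y = 0  [logo.top = thumb.top]
3. thumb.w = 171  [thumb.w = footer.w]
4. thumb.h = 48  [footer.top = thumb.bottom + 7]

thumb = (x=159, y=0, w=171, h=48)
violated soft preferences: none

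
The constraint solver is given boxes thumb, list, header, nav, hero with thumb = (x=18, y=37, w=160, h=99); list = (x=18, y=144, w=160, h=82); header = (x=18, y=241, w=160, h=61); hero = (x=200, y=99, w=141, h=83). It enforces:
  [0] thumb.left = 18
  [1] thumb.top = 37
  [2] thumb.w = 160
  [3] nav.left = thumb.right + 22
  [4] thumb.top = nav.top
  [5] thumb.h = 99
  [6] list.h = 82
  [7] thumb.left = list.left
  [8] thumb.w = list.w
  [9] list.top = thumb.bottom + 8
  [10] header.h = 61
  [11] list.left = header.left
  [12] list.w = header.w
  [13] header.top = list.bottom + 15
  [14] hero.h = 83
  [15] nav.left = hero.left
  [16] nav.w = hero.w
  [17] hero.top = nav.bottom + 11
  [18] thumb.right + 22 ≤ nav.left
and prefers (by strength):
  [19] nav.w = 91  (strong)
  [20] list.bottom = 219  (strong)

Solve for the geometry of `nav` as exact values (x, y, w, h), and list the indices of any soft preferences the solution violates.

nav = (x=200, y=37, w=141, h=51)
violated soft preferences: 19, 20

1. nav.x = 200  [nav.left = thumb.right + 22]
2. nav.y = 37  [thumb.top = nav.top]
3. nav.w = 141  [nav.w = hero.w]
4. nav.h = 51  [hero.top = nav.bottom + 11]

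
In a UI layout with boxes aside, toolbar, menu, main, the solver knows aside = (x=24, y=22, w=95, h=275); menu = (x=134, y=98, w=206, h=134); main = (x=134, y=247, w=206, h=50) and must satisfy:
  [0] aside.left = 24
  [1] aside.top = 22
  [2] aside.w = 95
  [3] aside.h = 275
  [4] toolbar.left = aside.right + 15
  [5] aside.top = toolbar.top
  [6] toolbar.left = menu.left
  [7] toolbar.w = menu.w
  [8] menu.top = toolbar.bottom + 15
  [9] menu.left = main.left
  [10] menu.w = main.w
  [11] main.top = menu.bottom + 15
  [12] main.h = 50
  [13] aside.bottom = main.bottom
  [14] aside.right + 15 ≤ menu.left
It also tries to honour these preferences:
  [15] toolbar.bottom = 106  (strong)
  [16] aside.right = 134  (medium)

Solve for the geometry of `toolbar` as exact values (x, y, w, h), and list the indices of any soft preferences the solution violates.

1. toolbar.x = 134  [toolbar.left = aside.right + 15]
2. toolbar.y = 22  [aside.top = toolbar.top]
3. toolbar.w = 206  [toolbar.w = menu.w]
4. toolbar.h = 61  [menu.top = toolbar.bottom + 15]

toolbar = (x=134, y=22, w=206, h=61)
violated soft preferences: 15, 16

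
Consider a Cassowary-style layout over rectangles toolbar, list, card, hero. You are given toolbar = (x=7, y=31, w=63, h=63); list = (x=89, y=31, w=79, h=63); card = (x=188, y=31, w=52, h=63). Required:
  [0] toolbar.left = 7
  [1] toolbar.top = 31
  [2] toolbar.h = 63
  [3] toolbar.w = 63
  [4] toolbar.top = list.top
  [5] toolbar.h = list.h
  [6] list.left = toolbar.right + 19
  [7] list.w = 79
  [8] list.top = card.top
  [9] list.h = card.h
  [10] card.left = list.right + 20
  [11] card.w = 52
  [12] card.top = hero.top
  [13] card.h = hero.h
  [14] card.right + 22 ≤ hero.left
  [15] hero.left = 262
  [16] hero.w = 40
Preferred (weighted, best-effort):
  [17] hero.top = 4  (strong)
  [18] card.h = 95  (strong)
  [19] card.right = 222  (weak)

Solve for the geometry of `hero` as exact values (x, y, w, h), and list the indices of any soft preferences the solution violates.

1. hero.y = 31  [card.top = hero.top]
2. hero.h = 63  [card.h = hero.h]
3. hero.x = 262  [hero.left = 262]
4. hero.w = 40  [hero.w = 40]

hero = (x=262, y=31, w=40, h=63)
violated soft preferences: 17, 18, 19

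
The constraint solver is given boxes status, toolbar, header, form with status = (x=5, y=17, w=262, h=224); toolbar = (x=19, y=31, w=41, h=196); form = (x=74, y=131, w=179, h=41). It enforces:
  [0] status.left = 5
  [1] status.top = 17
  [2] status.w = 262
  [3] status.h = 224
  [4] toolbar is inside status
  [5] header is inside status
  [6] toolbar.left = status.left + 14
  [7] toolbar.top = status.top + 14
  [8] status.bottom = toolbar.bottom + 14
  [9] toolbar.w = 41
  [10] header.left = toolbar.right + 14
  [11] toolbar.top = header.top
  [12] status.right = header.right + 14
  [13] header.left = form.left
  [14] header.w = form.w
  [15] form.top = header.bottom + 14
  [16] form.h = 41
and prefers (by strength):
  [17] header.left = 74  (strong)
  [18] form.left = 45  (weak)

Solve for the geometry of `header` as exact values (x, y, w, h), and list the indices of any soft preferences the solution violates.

header = (x=74, y=31, w=179, h=86)
violated soft preferences: 18

1. header.x = 74  [header.left = toolbar.right + 14]
2. header.y = 31  [toolbar.top = header.top]
3. header.w = 179  [status.right = header.right + 14]
4. header.h = 86  [form.top = header.bottom + 14]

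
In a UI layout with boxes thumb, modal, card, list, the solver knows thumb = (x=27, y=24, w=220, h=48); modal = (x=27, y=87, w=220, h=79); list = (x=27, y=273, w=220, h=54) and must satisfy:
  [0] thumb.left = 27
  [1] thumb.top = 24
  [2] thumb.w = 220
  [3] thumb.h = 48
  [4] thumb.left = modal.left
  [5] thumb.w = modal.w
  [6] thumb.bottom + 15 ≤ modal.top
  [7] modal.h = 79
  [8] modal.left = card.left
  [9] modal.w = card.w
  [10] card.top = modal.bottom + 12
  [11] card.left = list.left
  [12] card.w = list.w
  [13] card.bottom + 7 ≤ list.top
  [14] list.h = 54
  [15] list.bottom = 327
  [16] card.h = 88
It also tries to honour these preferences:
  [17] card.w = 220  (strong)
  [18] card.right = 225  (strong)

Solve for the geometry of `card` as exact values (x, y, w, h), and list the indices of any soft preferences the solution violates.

card = (x=27, y=178, w=220, h=88)
violated soft preferences: 18

1. card.x = 27  [modal.left = card.left]
2. card.w = 220  [modal.w = card.w]
3. card.y = 178  [card.top = modal.bottom + 12]
4. card.h = 88  [card.h = 88]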